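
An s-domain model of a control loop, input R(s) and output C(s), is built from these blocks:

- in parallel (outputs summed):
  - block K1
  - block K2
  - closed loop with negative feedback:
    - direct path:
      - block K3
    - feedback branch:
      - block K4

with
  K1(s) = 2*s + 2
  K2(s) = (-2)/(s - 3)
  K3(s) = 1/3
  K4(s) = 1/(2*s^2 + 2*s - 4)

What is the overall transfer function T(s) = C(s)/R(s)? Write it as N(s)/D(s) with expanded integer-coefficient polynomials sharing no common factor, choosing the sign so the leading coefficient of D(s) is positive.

Answer: (12*s^4 - 10*s^3 - 98*s^2 - 14*s + 100)/(6*s^3 - 12*s^2 - 29*s + 33)

Working:
Step 1: reduce the feedback loop with forward K3 and return K4 -> (2*s^2 + 2*s - 4)/(6*s^2 + 6*s - 11)
Step 2: reduce the parallel group K1, K2, [K3/(1+K3*K4)]: this yields T(s), and no further normalization is needed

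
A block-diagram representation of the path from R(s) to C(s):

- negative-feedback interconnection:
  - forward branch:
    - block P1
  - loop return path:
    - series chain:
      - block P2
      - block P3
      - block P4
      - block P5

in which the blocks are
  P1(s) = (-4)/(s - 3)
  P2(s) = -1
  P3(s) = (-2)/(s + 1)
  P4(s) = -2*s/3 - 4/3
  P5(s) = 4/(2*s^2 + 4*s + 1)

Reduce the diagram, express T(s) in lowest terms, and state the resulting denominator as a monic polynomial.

[1] combine P2, P3, P4, P5 in series, giving (-16*s - 32)/(6*s^3 + 18*s^2 + 15*s + 3)
[2] collapse the loop (P1 forward, (P2*P3*P4*P5) return), giving (-24*s^3 - 72*s^2 - 60*s - 12)/(6*s^4 - 39*s^2 + 22*s + 119)
The result of step 2 is T(s) in lowest terms. Its denominator has leading coefficient 6; dividing the denominator through by 6 makes it monic.

Final answer: s^4 - 13*s^2/2 + 11*s/3 + 119/6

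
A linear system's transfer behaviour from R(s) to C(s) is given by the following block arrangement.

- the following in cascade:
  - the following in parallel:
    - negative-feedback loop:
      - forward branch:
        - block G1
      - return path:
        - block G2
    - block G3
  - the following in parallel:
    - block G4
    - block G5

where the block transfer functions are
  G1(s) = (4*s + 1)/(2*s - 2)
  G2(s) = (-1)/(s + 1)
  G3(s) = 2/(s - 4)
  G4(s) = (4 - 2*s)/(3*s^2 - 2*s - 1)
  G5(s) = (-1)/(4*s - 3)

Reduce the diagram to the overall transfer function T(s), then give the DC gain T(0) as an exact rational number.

(1) reduce the feedback loop with forward G1 and return G2 = (4*s^2 + 5*s + 1)/(2*s^2 - 4*s - 3)
(2) parallel reduction of [G1/(1+G1*G2)], G3 = (4*s^3 - 7*s^2 - 27*s - 10)/(2*s^3 - 12*s^2 + 13*s + 12)
(3) parallel reduction of G4, G5 = (-11*s^2 + 24*s - 11)/(12*s^3 - 17*s^2 + 2*s + 3)
(4) reduce the series chain ([G1/(1+G1*G2)]+G3), (G4+G5) = (-44*s^5 + 173*s^4 + 85*s^3 - 461*s^2 + 57*s + 110)/(24*s^6 - 178*s^5 + 364*s^4 - 95*s^3 - 214*s^2 + 63*s + 36)
Step 4 gives the overall T(s). Then T(0) = 110/36 = 55/18.

Answer: 55/18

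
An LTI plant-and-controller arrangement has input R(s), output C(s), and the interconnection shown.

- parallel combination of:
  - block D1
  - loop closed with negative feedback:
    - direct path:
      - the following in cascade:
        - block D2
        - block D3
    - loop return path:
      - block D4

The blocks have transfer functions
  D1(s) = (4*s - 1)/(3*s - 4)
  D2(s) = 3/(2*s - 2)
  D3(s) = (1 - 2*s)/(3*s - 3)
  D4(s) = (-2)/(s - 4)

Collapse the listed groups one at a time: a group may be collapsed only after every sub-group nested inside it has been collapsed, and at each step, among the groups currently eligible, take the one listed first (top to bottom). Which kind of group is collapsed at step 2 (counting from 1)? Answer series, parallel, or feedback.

Reducing step by step:

1. reduce the series chain D2, D3
2. reduce the feedback loop with forward (D2*D3) and return D4
3. reduce the parallel group D1, [(D2*D3)/(1+(D2*D3)*D4)]
The group at step 2 is a feedback group.

Answer: feedback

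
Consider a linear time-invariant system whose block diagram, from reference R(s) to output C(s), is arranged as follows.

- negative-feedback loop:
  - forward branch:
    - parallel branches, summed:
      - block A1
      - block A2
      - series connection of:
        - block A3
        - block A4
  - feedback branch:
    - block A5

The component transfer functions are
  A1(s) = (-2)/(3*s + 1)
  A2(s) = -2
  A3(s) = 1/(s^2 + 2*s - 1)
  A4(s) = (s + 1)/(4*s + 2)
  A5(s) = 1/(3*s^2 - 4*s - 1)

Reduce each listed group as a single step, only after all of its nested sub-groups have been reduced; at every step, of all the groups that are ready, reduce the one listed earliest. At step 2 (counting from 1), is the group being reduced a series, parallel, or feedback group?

Reducing step by step:

1. combine A3, A4 in series
2. reduce the parallel group A1, A2, (A3*A4)
3. close the feedback loop around (A1+A2+(A3*A4)), A5
At step 2 the group reduced is parallel.

Answer: parallel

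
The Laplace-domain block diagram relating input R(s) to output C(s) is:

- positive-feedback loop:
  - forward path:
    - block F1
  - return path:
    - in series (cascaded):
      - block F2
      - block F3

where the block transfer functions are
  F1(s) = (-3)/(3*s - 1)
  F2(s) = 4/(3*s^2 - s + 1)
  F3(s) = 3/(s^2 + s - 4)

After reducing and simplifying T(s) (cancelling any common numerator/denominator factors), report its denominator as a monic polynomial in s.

Reducing step by step:

[1] reduce the series chain F2, F3: 12/(3*s^4 + 2*s^3 - 12*s^2 + 5*s - 4)
[2] apply the feedback formula to F1, (F2*F3): (-9*s^4 - 6*s^3 + 36*s^2 - 15*s + 12)/(9*s^5 + 3*s^4 - 38*s^3 + 27*s^2 - 17*s + 40)
That last expression is T(s), already simplified. Scaling its denominator by 1/9 (the reciprocal of the leading coefficient) yields the monic denominator.

Answer: s^5 + s^4/3 - 38*s^3/9 + 3*s^2 - 17*s/9 + 40/9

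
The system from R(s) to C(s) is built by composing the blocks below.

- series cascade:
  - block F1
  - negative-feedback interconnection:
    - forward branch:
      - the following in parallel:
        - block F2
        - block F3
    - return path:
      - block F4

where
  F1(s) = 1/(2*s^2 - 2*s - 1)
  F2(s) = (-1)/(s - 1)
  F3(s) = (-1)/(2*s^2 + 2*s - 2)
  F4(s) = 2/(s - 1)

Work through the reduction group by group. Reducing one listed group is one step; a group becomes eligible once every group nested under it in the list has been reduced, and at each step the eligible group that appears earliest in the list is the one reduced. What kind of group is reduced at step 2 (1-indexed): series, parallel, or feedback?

Reducing step by step:

1. reduce the parallel group F2, F3
2. apply the feedback formula to (F2+F3), F4
3. series reduction of F1, [(F2+F3)/(1+(F2+F3)*F4)]
Step 2: feedback.

Answer: feedback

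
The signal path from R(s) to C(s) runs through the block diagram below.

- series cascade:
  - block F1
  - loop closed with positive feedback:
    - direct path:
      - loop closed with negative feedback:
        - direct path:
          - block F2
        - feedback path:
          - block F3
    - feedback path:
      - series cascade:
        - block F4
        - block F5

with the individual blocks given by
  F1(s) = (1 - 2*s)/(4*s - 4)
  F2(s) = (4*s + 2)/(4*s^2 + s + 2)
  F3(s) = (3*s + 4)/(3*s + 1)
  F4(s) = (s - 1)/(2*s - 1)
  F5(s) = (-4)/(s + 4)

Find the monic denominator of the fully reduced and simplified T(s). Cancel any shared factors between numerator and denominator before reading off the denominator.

Reducing step by step:

Step 1: close the feedback loop around F2, F3 = (12*s^2 + 10*s + 2)/(12*s^3 + 19*s^2 + 29*s + 10)
Step 2: series reduction of F4, F5 = (4 - 4*s)/(2*s^2 + 7*s - 4)
Step 3: apply the feedback formula to [F2/(1+F2*F3)], (F4*F5) = (24*s^4 + 104*s^3 + 26*s^2 - 26*s - 8)/(24*s^5 + 122*s^4 + 191*s^3 + 139*s^2 - 78*s - 48)
Step 4: multiply F1, [[F2/(1+F2*F3)]/(1-[F2/(1+F2*F3)]*(F4*F5))] (series) = (-24*s^5 - 92*s^4 + 26*s^3 + 39*s^2 - 5*s - 4)/(48*s^6 + 196*s^5 + 138*s^4 - 104*s^3 - 434*s^2 + 60*s + 96)
Step 4 gives the fully reduced T(s), with no common factor left to cancel. The denominator's leading coefficient is 48, so divide each of its coefficients by 48 to get the monic form.

Answer: s^6 + 49*s^5/12 + 23*s^4/8 - 13*s^3/6 - 217*s^2/24 + 5*s/4 + 2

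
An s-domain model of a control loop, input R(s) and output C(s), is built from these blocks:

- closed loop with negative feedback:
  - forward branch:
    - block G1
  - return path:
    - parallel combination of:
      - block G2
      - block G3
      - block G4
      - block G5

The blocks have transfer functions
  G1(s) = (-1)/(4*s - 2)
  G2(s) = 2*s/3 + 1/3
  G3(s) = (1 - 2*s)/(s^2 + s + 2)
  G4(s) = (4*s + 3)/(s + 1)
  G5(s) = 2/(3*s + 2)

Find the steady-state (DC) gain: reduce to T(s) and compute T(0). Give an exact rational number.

Answer: 6/41

Working:
Step 1 - parallel reduction of G2, G3, G4, G5 gives (6*s^5 + 55*s^4 + 109*s^3 + 169*s^2 + 161*s + 58)/(9*s^4 + 24*s^3 + 39*s^2 + 36*s + 12)
Step 2 - reduce the feedback loop with forward G1 and return (G2+G3+G4+G5) gives (-9*s^4 - 24*s^3 - 39*s^2 - 36*s - 12)/(30*s^5 + 23*s^4 - s^3 - 103*s^2 - 185*s - 82)
Evaluating the step-2 result (the overall T(s)) at s = 0 gives T(0) = -12/(-82) = 6/41.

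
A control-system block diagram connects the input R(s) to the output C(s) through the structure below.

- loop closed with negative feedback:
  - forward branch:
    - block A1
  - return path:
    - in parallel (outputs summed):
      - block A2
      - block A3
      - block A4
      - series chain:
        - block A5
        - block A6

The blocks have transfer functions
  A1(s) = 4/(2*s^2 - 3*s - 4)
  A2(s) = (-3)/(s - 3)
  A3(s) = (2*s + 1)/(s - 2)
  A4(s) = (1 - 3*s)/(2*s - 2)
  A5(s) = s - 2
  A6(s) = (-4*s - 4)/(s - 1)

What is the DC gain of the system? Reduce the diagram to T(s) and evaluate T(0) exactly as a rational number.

[1] series reduction of A5, A6 -> (-4*s^2 + 4*s + 8)/(s - 1)
[2] add A2, A3, A4, (A5*A6) (parallel) -> (-8*s^4 + 49*s^3 - 76*s^2 - 33*s + 96)/(2*s^3 - 12*s^2 + 22*s - 12)
[3] collapse the loop (A1 forward, (A2+A3+A4+(A5*A6)) return) -> (4*s^3 - 24*s^2 + 44*s - 24)/(2*s^5 - 31*s^4 + 134*s^3 - 173*s^2 - 92*s + 216)
That last expression is T(s); at s = 0 only the constant terms survive, so T(0) = -24/216 = -1/9.

Answer: -1/9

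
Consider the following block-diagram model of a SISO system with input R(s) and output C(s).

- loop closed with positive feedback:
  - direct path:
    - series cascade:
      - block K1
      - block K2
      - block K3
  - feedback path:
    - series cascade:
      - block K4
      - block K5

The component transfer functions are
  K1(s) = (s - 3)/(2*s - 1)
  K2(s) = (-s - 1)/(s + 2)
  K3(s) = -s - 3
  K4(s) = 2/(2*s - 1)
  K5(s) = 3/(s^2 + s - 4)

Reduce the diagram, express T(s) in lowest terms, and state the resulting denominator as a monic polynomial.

Step 1: multiply K1, K2, K3 (series): (s^3 + s^2 - 9*s - 9)/(2*s^2 + 3*s - 2)
Step 2: series reduction of K4, K5: 6/(2*s^3 + s^2 - 9*s + 4)
Step 3: reduce the feedback loop with forward (K1*K2*K3) and return (K4*K5): (2*s^6 + 3*s^5 - 26*s^4 - 32*s^3 + 76*s^2 + 45*s - 36)/(4*s^5 + 8*s^4 - 25*s^3 - 27*s^2 + 84*s + 46)
That last expression is T(s), already simplified. Scaling its denominator by 1/4 (the reciprocal of the leading coefficient) yields the monic denominator.

Therefore the answer is s^5 + 2*s^4 - 25*s^3/4 - 27*s^2/4 + 21*s + 23/2.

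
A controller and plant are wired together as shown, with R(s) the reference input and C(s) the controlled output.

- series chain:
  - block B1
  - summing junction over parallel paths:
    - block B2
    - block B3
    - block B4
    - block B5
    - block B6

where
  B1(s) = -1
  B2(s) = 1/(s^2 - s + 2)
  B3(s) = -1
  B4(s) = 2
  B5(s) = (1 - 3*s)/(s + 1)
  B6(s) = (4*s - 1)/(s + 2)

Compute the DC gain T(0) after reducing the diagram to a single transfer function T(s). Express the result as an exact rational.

Reducing step by step:

Step 1 - sum the parallel branches B2, B3, B4, B5, B6: (2*s^4 - s^3 + 7*s^2 + 2*s + 8)/(s^4 + 2*s^3 + s^2 + 4*s + 4)
Step 2 - series reduction of B1, (B2+B3+B4+B5+B6): (-2*s^4 + s^3 - 7*s^2 - 2*s - 8)/(s^4 + 2*s^3 + s^2 + 4*s + 4)
That last expression is T(s); at s = 0 only the constant terms survive, so T(0) = -8/4 = -2.

Answer: -2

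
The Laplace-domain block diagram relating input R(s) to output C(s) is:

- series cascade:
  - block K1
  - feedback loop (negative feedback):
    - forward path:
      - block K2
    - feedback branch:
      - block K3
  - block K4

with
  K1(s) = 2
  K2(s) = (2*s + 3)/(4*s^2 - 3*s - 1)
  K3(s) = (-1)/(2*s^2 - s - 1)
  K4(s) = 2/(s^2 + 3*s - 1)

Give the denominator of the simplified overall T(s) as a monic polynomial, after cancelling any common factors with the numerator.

Answer: s^6 + 7*s^5/4 - 41*s^4/8 + 3*s^3/8 + 7*s^2/8 - s + 1/4

Working:
(1) apply the feedback formula to K2, K3 gives (4*s^3 + 4*s^2 - 5*s - 3)/(8*s^4 - 10*s^3 - 3*s^2 + 2*s - 2)
(2) reduce the series chain K1, [K2/(1+K2*K3)], K4 gives (16*s^3 + 16*s^2 - 20*s - 12)/(8*s^6 + 14*s^5 - 41*s^4 + 3*s^3 + 7*s^2 - 8*s + 2)
No further cancellation is possible in the step-2 result, so that is T(s). Its denominator becomes monic after dividing by the leading coefficient 8.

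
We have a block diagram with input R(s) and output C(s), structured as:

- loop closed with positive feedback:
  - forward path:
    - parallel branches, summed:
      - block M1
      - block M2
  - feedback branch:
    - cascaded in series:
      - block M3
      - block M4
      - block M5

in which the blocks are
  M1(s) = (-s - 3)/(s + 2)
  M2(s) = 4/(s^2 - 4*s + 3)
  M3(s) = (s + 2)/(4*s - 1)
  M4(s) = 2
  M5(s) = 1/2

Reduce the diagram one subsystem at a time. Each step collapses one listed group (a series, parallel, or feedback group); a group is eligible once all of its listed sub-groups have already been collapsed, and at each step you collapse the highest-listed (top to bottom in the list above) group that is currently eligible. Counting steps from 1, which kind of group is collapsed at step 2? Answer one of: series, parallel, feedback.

1. reduce the parallel group M1, M2
2. combine M3, M4, M5 in series
3. feedback reduction of (M1+M2), (M3*M4*M5)
The group at step 2 is a series group.

Therefore the answer is series.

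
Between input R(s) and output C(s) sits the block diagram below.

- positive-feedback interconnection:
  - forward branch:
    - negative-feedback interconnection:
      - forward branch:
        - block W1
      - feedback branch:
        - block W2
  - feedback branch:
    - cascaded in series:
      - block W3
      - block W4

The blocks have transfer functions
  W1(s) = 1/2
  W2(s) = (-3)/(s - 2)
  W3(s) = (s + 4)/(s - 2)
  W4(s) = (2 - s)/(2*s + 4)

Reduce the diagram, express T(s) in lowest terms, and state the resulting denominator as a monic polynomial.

[1] close the feedback loop around W1, W2; result (s - 2)/(2*s - 7)
[2] multiply W3, W4 (series); result (-s - 4)/(2*s + 4)
[3] collapse the loop ([W1/(1+W1*W2)] forward, (W3*W4) return); result (2*s^2 - 8)/(5*s^2 - 4*s - 36)
The result of step 3 is T(s) in lowest terms. Its denominator has leading coefficient 5; dividing the denominator through by 5 makes it monic.

Hence the answer: s^2 - 4*s/5 - 36/5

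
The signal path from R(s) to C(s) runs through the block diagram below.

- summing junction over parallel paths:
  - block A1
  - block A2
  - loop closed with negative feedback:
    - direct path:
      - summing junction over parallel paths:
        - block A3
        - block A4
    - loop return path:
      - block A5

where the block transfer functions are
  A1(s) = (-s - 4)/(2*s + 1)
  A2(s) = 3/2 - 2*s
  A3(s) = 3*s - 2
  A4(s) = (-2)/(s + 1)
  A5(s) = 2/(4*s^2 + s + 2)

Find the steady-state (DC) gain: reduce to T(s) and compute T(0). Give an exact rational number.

First reduce the diagram to T(s).

Step 1 - combine A3, A4 in parallel; result (3*s^2 + s - 4)/(s + 1)
Step 2 - close the feedback loop around (A3+A4), A5; result (12*s^4 + 7*s^3 - 9*s^2 - 2*s - 8)/(4*s^3 + 11*s^2 + 5*s - 6)
Step 3 - parallel reduction of A1, A2, [(A3+A4)/(1+(A3+A4)*A5)]; result (16*s^5 - 36*s^4 - 82*s^3 - 33*s^2 - 61*s + 14)/(16*s^4 + 52*s^3 + 42*s^2 - 14*s - 12)
That last expression is T(s); at s = 0 only the constant terms survive, so T(0) = 14/(-12) = -7/6.

Answer: -7/6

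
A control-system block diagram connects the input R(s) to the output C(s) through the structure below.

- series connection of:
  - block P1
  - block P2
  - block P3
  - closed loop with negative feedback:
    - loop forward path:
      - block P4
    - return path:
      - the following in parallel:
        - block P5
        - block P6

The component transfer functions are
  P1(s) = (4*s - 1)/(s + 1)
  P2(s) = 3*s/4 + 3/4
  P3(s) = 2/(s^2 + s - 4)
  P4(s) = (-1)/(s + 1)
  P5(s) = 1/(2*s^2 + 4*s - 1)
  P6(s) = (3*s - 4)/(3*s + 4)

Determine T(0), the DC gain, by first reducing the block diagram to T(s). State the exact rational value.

Step 1. reduce the parallel group P5, P6 -> (6*s^3 + 4*s^2 - 16*s + 8)/(6*s^3 + 20*s^2 + 13*s - 4)
Step 2. close the feedback loop around P4, (P5+P6) -> (-6*s^3 - 20*s^2 - 13*s + 4)/(6*s^4 + 20*s^3 + 29*s^2 + 25*s - 12)
Step 3. multiply P1, P2, P3, [P4/(1+P4*(P5+P6))] (series) -> (-72*s^4 - 222*s^3 - 96*s^2 + 87*s - 12)/(12*s^6 + 52*s^5 + 50*s^4 - 52*s^3 - 206*s^2 - 224*s + 96)
Evaluating the step-3 result (the overall T(s)) at s = 0 gives T(0) = -12/96 = -1/8.

Answer: -1/8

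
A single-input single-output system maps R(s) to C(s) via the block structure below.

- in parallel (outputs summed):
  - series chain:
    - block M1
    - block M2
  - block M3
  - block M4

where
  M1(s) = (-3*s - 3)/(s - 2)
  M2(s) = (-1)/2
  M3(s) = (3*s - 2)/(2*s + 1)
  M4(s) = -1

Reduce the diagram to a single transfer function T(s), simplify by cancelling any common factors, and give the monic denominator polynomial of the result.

First reduce the diagram to T(s).

Step 1 - combine M1, M2 in series gives (3*s + 3)/(2*s - 4)
Step 2 - sum the parallel branches (M1*M2), M3, M4 gives (8*s^2 - s + 15)/(4*s^2 - 6*s - 4)
That last expression is T(s), already simplified. Scaling its denominator by 1/4 (the reciprocal of the leading coefficient) yields the monic denominator.

Answer: s^2 - 3*s/2 - 1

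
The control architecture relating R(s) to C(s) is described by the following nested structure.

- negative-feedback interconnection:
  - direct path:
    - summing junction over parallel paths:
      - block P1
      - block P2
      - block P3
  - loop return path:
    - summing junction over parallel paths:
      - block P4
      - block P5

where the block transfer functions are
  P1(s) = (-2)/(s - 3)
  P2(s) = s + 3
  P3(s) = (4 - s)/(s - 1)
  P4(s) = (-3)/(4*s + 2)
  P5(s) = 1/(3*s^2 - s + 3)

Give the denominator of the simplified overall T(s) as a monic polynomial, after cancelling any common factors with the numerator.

Step 1: parallel reduction of P1, P2, P3 = (s^3 - 2*s^2 - 4*s - 1)/(s^2 - 4*s + 3)
Step 2: add P4, P5 (parallel) = (-9*s^2 + 7*s - 7)/(12*s^3 + 2*s^2 + 10*s + 6)
Step 3: feedback reduction of (P1+P2+P3), (P4+P5) = (12*s^6 - 22*s^5 - 42*s^4 - 34*s^3 - 54*s^2 - 34*s - 6)/(3*s^5 - 21*s^4 + 53*s^3 - 33*s^2 + 27*s + 25)
Step 3 gives the fully reduced T(s), with no common factor left to cancel. The denominator's leading coefficient is 3, so divide each of its coefficients by 3 to get the monic form.

Answer: s^5 - 7*s^4 + 53*s^3/3 - 11*s^2 + 9*s + 25/3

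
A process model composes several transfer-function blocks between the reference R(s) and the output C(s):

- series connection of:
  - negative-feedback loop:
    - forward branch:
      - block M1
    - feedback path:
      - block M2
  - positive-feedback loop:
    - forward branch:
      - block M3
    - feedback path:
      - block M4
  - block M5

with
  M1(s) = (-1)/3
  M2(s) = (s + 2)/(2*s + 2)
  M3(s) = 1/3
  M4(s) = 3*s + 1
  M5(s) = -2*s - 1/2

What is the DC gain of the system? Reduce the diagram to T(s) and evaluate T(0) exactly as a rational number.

Reducing step by step:

Step 1. apply the feedback formula to M1, M2; result (-2*s - 2)/(5*s + 4)
Step 2. feedback reduction of M3, M4; result (-1)/(3*s - 2)
Step 3. reduce the series chain [M1/(1+M1*M2)], [M3/(1-M3*M4)], M5; result (-4*s^2 - 5*s - 1)/(15*s^2 + 2*s - 8)
Step 3 gives the overall T(s). Then T(0) = -1/(-8) = 1/8.

Answer: 1/8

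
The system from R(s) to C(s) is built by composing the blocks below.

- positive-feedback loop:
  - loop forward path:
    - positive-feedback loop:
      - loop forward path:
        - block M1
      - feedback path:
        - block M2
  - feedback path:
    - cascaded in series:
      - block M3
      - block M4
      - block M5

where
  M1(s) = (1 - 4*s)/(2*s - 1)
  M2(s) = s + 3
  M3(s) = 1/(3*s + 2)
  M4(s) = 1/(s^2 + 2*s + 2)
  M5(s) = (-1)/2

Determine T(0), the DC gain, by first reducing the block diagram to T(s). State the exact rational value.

The answer is -8/31.

Reasoning:
Step 1 - reduce the feedback loop with forward M1 and return M2: (1 - 4*s)/(4*s^2 + 13*s - 4)
Step 2 - multiply M3, M4, M5 (series): (-1)/(6*s^3 + 16*s^2 + 20*s + 8)
Step 3 - feedback reduction of [M1/(1-M1*M2)], (M3*M4*M5): (-24*s^4 - 58*s^3 - 64*s^2 - 12*s + 8)/(24*s^5 + 142*s^4 + 264*s^3 + 228*s^2 + 20*s - 31)
Evaluating the step-3 result (the overall T(s)) at s = 0 gives T(0) = 8/(-31) = -8/31.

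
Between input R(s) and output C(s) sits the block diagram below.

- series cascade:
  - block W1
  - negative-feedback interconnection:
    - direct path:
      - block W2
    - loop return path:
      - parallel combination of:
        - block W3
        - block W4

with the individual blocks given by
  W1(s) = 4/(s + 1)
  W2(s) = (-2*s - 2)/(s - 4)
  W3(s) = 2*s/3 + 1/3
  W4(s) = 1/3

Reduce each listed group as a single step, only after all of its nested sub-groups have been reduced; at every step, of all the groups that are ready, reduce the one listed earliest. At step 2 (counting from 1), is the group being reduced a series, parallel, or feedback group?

Answer: feedback

Working:
[1] sum the parallel branches W3, W4
[2] reduce the feedback loop with forward W2 and return (W3+W4)
[3] reduce the series chain W1, [W2/(1+W2*(W3+W4))]
Step 2 collapses a feedback group.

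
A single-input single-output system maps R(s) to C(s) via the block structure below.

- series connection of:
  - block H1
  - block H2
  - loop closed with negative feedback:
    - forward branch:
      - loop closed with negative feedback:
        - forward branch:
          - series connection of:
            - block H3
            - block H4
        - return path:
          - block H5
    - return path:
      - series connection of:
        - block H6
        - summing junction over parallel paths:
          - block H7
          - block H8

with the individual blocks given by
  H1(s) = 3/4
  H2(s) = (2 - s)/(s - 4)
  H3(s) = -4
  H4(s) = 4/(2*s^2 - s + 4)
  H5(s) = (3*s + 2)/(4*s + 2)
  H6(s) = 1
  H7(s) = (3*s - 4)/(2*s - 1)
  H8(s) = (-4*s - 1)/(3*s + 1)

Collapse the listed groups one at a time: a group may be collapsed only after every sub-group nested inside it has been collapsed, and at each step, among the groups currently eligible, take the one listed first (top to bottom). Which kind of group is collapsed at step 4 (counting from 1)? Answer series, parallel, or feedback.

Answer: series

Working:
1. series reduction of H3, H4
2. reduce the feedback loop with forward (H3*H4) and return H5
3. add H7, H8 (parallel)
4. cascade H6, (H7+H8)
5. collapse the loop ([(H3*H4)/(1+(H3*H4)*H5)] forward, (H6*(H7+H8)) return)
6. reduce the series chain H1, H2, [[(H3*H4)/(1+(H3*H4)*H5)]/(1+[(H3*H4)/(1+(H3*H4)*H5)]*(H6*(H7+H8)))]
At step 4 the group reduced is series.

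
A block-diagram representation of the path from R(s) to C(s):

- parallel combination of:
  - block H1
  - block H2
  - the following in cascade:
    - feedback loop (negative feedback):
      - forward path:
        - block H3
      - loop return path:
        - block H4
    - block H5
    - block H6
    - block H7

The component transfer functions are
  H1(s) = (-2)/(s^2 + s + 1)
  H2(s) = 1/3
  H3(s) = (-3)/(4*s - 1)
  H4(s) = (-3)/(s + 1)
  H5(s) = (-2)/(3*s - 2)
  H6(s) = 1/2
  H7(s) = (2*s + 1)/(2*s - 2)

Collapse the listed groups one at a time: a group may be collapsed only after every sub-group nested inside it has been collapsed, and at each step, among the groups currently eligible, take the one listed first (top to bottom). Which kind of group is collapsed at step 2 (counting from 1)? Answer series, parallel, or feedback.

(1) collapse the loop (H3 forward, H4 return)
(2) series reduction of [H3/(1+H3*H4)], H5, H6, H7
(3) sum the parallel branches H1, H2, ([H3/(1+H3*H4)]*H5*H6*H7)
So the answer for step 2 is series.

Therefore the answer is series.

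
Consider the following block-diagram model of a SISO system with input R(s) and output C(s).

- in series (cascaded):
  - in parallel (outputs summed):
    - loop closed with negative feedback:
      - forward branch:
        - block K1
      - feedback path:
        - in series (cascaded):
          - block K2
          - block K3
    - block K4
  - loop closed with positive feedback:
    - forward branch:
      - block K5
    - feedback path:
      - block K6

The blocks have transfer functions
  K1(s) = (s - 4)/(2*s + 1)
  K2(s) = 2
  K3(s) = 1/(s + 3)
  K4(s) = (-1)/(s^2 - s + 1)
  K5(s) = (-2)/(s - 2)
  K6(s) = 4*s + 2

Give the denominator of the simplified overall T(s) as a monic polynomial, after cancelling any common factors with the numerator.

1. multiply K2, K3 (series) gives 2/(s + 3)
2. apply the feedback formula to K1, (K2*K3) gives (s^2 - s - 12)/(2*s^2 + 9*s - 5)
3. reduce the parallel group [K1/(1+K1*(K2*K3))], K4 gives (s^4 - 2*s^3 - 12*s^2 + 2*s - 7)/(2*s^4 + 7*s^3 - 12*s^2 + 14*s - 5)
4. collapse the loop (K5 forward, K6 return) gives (-2)/(9*s + 2)
5. series reduction of ([K1/(1+K1*(K2*K3))]+K4), [K5/(1-K5*K6)] gives (-2*s^4 + 4*s^3 + 24*s^2 - 4*s + 14)/(18*s^5 + 67*s^4 - 94*s^3 + 102*s^2 - 17*s - 10)
That last expression is T(s), already simplified. Scaling its denominator by 1/18 (the reciprocal of the leading coefficient) yields the monic denominator.

Answer: s^5 + 67*s^4/18 - 47*s^3/9 + 17*s^2/3 - 17*s/18 - 5/9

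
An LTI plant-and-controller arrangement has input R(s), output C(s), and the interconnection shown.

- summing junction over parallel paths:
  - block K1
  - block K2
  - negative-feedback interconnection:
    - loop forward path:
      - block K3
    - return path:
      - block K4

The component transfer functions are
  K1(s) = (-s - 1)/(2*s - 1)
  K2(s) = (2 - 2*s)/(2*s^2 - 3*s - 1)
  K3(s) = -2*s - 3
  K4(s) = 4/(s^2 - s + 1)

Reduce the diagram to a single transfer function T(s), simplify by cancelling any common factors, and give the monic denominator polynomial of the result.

Answer: s^5 - 11*s^4 + 29*s^3/4 + 20*s^2 - 5*s - 11/4

Working:
Step 1: apply the feedback formula to K3, K4 gives (-2*s^3 - s^2 + s - 3)/(s^2 - 9*s - 11)
Step 2: combine K1, K2, [K3/(1+K3*K4)] in parallel gives (-8*s^6 + 10*s^5 + 25*s^4 + 36*s^3 - 34*s^2 - 103*s + 8)/(4*s^5 - 44*s^4 + 29*s^3 + 80*s^2 - 20*s - 11)
That last expression is T(s), already simplified. Scaling its denominator by 1/4 (the reciprocal of the leading coefficient) yields the monic denominator.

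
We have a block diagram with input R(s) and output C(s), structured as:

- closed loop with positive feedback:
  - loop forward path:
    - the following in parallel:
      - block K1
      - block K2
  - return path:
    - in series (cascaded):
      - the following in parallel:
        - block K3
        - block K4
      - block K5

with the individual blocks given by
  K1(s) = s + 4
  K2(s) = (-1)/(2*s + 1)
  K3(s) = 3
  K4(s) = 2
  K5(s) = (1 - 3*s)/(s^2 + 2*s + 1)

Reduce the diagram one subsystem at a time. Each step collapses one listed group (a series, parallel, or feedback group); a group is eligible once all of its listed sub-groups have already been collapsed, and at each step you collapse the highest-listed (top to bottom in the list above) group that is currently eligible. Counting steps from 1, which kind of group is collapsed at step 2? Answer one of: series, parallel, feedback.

Step 1 - parallel reduction of K1, K2
Step 2 - reduce the parallel group K3, K4
Step 3 - multiply (K3+K4), K5 (series)
Step 4 - close the feedback loop around (K1+K2), ((K3+K4)*K5)
So the answer for step 2 is parallel.

Hence the answer: parallel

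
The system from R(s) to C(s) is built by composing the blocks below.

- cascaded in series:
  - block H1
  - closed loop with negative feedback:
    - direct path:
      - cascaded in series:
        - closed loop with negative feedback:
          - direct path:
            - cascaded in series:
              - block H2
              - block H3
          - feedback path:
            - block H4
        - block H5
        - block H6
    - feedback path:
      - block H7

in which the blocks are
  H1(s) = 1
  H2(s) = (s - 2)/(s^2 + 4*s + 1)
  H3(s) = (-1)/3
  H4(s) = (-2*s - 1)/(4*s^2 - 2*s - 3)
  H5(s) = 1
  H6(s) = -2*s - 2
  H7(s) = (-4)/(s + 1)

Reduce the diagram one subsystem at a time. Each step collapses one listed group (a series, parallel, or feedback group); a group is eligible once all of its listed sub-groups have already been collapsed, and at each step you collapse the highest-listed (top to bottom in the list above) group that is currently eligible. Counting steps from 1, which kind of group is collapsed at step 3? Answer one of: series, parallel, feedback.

Step 1 - cascade H2, H3
Step 2 - collapse the loop ((H2*H3) forward, H4 return)
Step 3 - reduce the series chain [(H2*H3)/(1+(H2*H3)*H4)], H5, H6
Step 4 - reduce the feedback loop with forward ([(H2*H3)/(1+(H2*H3)*H4)]*H5*H6) and return H7
Step 5 - series reduction of H1, [([(H2*H3)/(1+(H2*H3)*H4)]*H5*H6)/(1+([(H2*H3)/(1+(H2*H3)*H4)]*H5*H6)*H7)]
So the answer for step 3 is series.

Final answer: series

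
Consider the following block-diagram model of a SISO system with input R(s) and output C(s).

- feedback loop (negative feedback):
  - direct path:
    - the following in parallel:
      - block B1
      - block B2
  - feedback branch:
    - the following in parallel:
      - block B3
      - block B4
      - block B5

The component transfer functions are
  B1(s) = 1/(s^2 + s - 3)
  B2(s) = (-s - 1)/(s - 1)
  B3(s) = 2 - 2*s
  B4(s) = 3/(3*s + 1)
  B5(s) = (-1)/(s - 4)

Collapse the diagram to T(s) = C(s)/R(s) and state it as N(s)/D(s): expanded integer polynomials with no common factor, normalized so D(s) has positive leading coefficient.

Step 1 - sum the parallel branches B1, B2 = (-s^3 - 2*s^2 + 3*s + 2)/(s^3 - 4*s + 3)
Step 2 - reduce the parallel group B3, B4, B5 = (-6*s^3 + 28*s^2 - 14*s - 21)/(3*s^2 - 11*s - 4)
Step 3 - apply the feedback formula to (B1+B2), (B3+B4+B5) - this is the overall T(s), already in the required normalized form

Hence the answer: (-3*s^5 + 5*s^4 + 35*s^3 - 19*s^2 - 34*s - 8)/(6*s^6 - 13*s^5 - 71*s^4 + 105*s^3 + 109*s^2 - 108*s - 54)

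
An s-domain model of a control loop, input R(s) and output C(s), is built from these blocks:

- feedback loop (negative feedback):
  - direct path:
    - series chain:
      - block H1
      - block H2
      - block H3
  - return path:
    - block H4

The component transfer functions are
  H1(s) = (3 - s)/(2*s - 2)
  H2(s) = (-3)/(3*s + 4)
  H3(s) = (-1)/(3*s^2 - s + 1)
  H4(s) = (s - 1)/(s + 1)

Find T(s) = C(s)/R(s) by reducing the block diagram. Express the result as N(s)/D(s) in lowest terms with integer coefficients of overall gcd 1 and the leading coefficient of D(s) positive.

Answer: (-3*s^2 + 6*s + 9)/(18*s^5 + 18*s^4 - 20*s^3 - 13*s^2 + 14*s - 17)

Working:
Step 1. cascade H1, H2, H3 = (9 - 3*s)/(18*s^4 - 20*s^2 + 10*s - 8)
Step 2. feedback reduction of (H1*H2*H3), H4, giving the overall T(s)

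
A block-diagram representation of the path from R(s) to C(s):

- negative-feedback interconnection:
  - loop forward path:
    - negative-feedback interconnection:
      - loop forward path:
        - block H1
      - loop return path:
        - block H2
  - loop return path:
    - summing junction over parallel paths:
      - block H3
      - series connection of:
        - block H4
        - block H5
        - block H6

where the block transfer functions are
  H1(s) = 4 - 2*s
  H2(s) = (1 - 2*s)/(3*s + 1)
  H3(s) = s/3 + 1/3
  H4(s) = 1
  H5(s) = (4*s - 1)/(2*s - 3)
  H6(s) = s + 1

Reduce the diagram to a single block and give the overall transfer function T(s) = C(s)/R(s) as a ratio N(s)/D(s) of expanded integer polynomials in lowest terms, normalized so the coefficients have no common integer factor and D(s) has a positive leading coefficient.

Reducing step by step:

Step 1. close the feedback loop around H1, H2 -> (-6*s^2 + 10*s + 4)/(4*s^2 - 7*s + 5)
Step 2. combine H4, H5, H6 in series -> (4*s^2 + 3*s - 1)/(2*s - 3)
Step 3. sum the parallel branches H3, (H4*H5*H6) -> (14*s^2 + 8*s - 6)/(6*s - 9)
Step 4. reduce the feedback loop with forward [H1/(1+H1*H2)] and return (H3+(H4*H5*H6)): this yields T(s), and no further normalization is needed

Answer: (36*s^3 - 114*s^2 + 66*s + 36)/(84*s^4 - 116*s^3 - 94*s^2 - 65*s + 69)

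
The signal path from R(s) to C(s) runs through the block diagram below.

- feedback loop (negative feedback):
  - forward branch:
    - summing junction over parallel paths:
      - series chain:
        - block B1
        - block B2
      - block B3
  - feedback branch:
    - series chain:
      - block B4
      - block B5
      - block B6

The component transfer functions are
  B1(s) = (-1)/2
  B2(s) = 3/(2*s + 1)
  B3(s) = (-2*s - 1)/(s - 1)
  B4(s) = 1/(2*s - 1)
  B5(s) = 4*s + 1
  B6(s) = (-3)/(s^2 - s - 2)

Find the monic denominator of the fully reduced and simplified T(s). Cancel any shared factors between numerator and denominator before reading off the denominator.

(1) multiply B1, B2 (series) = (-3)/(4*s + 2)
(2) combine (B1*B2), B3 in parallel = (-8*s^2 - 11*s + 1)/(4*s^2 - 2*s - 2)
(3) multiply B4, B5, B6 (series) = (-12*s - 3)/(2*s^3 - 3*s^2 - 3*s + 2)
(4) reduce the feedback loop with forward ((B1*B2)+B3) and return (B4*B5*B6) = (-16*s^5 + 2*s^4 + 59*s^3 + 14*s^2 - 25*s + 2)/(8*s^5 - 16*s^4 + 86*s^3 + 176*s^2 + 23*s - 7)
Step 4 gives the fully reduced T(s), with no common factor left to cancel. The denominator's leading coefficient is 8, so divide each of its coefficients by 8 to get the monic form.

Final answer: s^5 - 2*s^4 + 43*s^3/4 + 22*s^2 + 23*s/8 - 7/8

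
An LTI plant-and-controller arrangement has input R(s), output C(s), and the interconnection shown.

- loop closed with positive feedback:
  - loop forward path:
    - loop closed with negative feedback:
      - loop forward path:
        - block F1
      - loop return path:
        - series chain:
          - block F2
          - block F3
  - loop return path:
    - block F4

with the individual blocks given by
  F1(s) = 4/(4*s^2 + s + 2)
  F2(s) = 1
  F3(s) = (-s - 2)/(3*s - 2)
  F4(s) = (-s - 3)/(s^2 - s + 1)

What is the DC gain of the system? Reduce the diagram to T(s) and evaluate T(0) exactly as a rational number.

[1] cascade F2, F3: (-s - 2)/(3*s - 2)
[2] close the feedback loop around F1, (F2*F3): (12*s - 8)/(12*s^3 - 5*s^2 - 12)
[3] collapse the loop ([F1/(1+F1*(F2*F3))] forward, F4 return): (12*s^3 - 20*s^2 + 20*s - 8)/(12*s^5 - 17*s^4 + 17*s^3 - 5*s^2 + 40*s - 36)
The step-3 result is T(s). Setting s = 0: T(0) = -8/(-36) = 2/9.

Therefore the answer is 2/9.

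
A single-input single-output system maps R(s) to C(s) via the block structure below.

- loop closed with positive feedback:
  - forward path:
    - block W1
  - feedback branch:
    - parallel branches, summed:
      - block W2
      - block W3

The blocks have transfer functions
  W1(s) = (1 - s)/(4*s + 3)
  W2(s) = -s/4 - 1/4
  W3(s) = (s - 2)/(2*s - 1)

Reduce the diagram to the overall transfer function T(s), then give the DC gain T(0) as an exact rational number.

First reduce the diagram to T(s).

Step 1: add W2, W3 (parallel), giving (-2*s^2 + 3*s - 7)/(8*s - 4)
Step 2: close the feedback loop around W1, (W2+W3), giving (8*s^2 - 12*s + 4)/(2*s^3 - 37*s^2 + 2*s + 5)
Evaluating the step-2 result (the overall T(s)) at s = 0 gives T(0) = 4/5.

Answer: 4/5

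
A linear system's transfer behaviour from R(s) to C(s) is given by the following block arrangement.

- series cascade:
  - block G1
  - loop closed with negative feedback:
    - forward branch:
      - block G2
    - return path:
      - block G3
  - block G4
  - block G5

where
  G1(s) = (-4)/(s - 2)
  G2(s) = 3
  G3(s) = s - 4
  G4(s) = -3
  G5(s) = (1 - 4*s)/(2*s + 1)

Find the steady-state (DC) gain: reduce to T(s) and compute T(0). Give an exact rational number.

The answer is 18/11.

Reasoning:
[1] close the feedback loop around G2, G3 gives 3/(3*s - 11)
[2] reduce the series chain G1, [G2/(1+G2*G3)], G4, G5 gives (36 - 144*s)/(6*s^3 - 31*s^2 + 27*s + 22)
DC gain: substitute s = 0 into T(s) from step 2: T(0) = 36/22 = 18/11.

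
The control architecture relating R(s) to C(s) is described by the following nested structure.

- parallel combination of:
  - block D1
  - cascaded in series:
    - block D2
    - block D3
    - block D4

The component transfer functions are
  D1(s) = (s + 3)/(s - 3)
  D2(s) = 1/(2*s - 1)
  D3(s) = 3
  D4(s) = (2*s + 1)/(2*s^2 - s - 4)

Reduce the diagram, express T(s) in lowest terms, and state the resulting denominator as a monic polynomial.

1. combine D2, D3, D4 in series: (6*s + 3)/(4*s^3 - 4*s^2 - 7*s + 4)
2. parallel reduction of D1, (D2*D3*D4): (4*s^4 + 8*s^3 - 13*s^2 - 32*s + 3)/(4*s^4 - 16*s^3 + 5*s^2 + 25*s - 12)
No further cancellation is possible in the step-2 result, so that is T(s). Its denominator becomes monic after dividing by the leading coefficient 4.

Hence the answer: s^4 - 4*s^3 + 5*s^2/4 + 25*s/4 - 3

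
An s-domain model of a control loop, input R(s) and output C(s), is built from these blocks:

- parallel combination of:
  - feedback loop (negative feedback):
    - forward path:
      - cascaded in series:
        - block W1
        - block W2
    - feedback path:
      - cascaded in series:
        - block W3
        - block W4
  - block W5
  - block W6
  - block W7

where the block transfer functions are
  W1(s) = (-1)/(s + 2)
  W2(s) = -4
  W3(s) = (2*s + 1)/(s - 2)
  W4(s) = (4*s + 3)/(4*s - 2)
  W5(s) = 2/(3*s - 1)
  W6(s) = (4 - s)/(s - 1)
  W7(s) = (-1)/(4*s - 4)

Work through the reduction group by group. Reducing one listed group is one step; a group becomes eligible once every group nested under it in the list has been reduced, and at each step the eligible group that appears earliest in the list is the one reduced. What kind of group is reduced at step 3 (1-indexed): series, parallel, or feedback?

1. series reduction of W1, W2
2. reduce the series chain W3, W4
3. collapse the loop ((W1*W2) forward, (W3*W4) return)
4. parallel reduction of [(W1*W2)/(1+(W1*W2)*(W3*W4))], W5, W6, W7
Step 3: feedback.

Answer: feedback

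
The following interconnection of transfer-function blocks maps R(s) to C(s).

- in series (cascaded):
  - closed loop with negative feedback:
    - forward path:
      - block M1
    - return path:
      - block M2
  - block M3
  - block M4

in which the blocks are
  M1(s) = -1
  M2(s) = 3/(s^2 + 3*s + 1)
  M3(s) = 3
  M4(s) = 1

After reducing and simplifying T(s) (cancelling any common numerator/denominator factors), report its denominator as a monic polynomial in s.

Step 1. reduce the feedback loop with forward M1 and return M2, giving (-s^2 - 3*s - 1)/(s^2 + 3*s - 2)
Step 2. series reduction of [M1/(1+M1*M2)], M3, M4, giving (-3*s^2 - 9*s - 3)/(s^2 + 3*s - 2)
No further cancellation is possible in the step-2 result, so that is T(s). Its denominator is already monic.

Therefore the answer is s^2 + 3*s - 2.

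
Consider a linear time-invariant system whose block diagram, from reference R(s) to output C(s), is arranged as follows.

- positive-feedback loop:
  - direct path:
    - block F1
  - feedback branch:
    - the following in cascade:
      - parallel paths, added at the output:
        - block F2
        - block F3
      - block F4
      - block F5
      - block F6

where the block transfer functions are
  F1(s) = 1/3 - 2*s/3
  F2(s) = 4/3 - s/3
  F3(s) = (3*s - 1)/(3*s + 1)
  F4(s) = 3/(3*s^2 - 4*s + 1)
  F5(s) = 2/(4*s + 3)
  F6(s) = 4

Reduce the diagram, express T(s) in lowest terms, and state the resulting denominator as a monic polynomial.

Answer: s^4 - 25*s^3/36 + 251*s^2/108 - 47*s/36 + 1/108

Working:
Step 1 - add F2, F3 (parallel); result (-3*s^2 + 20*s + 1)/(9*s + 3)
Step 2 - cascade (F2+F3), F4, F5, F6; result (-24*s^2 + 160*s + 8)/(36*s^4 - 9*s^3 - 31*s^2 + s + 3)
Step 3 - close the feedback loop around F1, ((F2+F3)*F4*F5*F6); result (-72*s^5 + 54*s^4 + 53*s^3 - 33*s^2 - 5*s + 3)/(108*s^4 - 75*s^3 + 251*s^2 - 141*s + 1)
The result of step 3 is T(s) in lowest terms. Its denominator has leading coefficient 108; dividing the denominator through by 108 makes it monic.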